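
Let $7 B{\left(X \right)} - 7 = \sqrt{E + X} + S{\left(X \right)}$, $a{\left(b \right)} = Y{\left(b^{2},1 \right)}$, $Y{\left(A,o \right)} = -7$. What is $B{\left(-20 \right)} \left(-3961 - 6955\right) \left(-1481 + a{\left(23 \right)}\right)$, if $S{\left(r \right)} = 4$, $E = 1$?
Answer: $\frac{178673088}{7} + \frac{16243008 i \sqrt{19}}{7} \approx 2.5525 \cdot 10^{7} + 1.0115 \cdot 10^{7} i$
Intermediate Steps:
$a{\left(b \right)} = -7$
$B{\left(X \right)} = \frac{11}{7} + \frac{\sqrt{1 + X}}{7}$ ($B{\left(X \right)} = 1 + \frac{\sqrt{1 + X} + 4}{7} = 1 + \frac{4 + \sqrt{1 + X}}{7} = 1 + \left(\frac{4}{7} + \frac{\sqrt{1 + X}}{7}\right) = \frac{11}{7} + \frac{\sqrt{1 + X}}{7}$)
$B{\left(-20 \right)} \left(-3961 - 6955\right) \left(-1481 + a{\left(23 \right)}\right) = \left(\frac{11}{7} + \frac{\sqrt{1 - 20}}{7}\right) \left(-3961 - 6955\right) \left(-1481 - 7\right) = \left(\frac{11}{7} + \frac{\sqrt{-19}}{7}\right) \left(\left(-10916\right) \left(-1488\right)\right) = \left(\frac{11}{7} + \frac{i \sqrt{19}}{7}\right) 16243008 = \frac{178673088}{7} + \frac{16243008 i \sqrt{19}}{7}$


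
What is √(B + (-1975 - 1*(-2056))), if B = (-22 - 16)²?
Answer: 5*√61 ≈ 39.051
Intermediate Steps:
B = 1444 (B = (-38)² = 1444)
√(B + (-1975 - 1*(-2056))) = √(1444 + (-1975 - 1*(-2056))) = √(1444 + (-1975 + 2056)) = √(1444 + 81) = √1525 = 5*√61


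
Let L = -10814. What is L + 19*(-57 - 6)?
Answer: -12011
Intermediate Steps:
L + 19*(-57 - 6) = -10814 + 19*(-57 - 6) = -10814 + 19*(-63) = -10814 - 1197 = -12011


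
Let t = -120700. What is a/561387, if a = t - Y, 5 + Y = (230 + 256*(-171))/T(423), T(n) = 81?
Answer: -9732749/45472347 ≈ -0.21404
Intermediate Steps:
Y = -43951/81 (Y = -5 + (230 + 256*(-171))/81 = -5 + (230 - 43776)*(1/81) = -5 - 43546*1/81 = -5 - 43546/81 = -43951/81 ≈ -542.60)
a = -9732749/81 (a = -120700 - 1*(-43951/81) = -120700 + 43951/81 = -9732749/81 ≈ -1.2016e+5)
a/561387 = -9732749/81/561387 = -9732749/81*1/561387 = -9732749/45472347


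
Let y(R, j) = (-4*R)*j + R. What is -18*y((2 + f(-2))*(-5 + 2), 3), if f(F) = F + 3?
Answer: -1782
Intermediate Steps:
f(F) = 3 + F
y(R, j) = R - 4*R*j (y(R, j) = -4*R*j + R = R - 4*R*j)
-18*y((2 + f(-2))*(-5 + 2), 3) = -18*(2 + (3 - 2))*(-5 + 2)*(1 - 4*3) = -18*(2 + 1)*(-3)*(1 - 12) = -18*3*(-3)*(-11) = -(-162)*(-11) = -18*99 = -1782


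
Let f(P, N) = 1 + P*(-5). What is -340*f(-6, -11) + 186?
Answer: -10354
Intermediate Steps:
f(P, N) = 1 - 5*P
-340*f(-6, -11) + 186 = -340*(1 - 5*(-6)) + 186 = -340*(1 + 30) + 186 = -340*31 + 186 = -10540 + 186 = -10354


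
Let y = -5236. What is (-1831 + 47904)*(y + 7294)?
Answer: 94818234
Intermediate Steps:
(-1831 + 47904)*(y + 7294) = (-1831 + 47904)*(-5236 + 7294) = 46073*2058 = 94818234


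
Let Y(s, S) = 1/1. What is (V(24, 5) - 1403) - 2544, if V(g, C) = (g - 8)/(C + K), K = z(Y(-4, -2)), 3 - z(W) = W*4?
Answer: -3943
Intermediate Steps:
Y(s, S) = 1
z(W) = 3 - 4*W (z(W) = 3 - W*4 = 3 - 4*W)
K = -1 (K = 3 - 4*1 = 3 - 4 = -1)
V(g, C) = (-8 + g)/(-1 + C) (V(g, C) = (g - 8)/(C - 1) = (-8 + g)/(-1 + C))
(V(24, 5) - 1403) - 2544 = ((-8 + 24)/(-1 + 5) - 1403) - 2544 = (16/4 - 1403) - 2544 = ((¼)*16 - 1403) - 2544 = (4 - 1403) - 2544 = -1399 - 2544 = -3943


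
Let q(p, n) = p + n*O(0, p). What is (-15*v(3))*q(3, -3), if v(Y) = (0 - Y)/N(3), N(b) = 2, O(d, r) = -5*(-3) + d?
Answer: -945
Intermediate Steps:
O(d, r) = 15 + d
v(Y) = -Y/2 (v(Y) = (0 - Y)/2 = -Y*(½) = -Y/2)
q(p, n) = p + 15*n (q(p, n) = p + n*(15 + 0) = p + n*15 = p + 15*n)
(-15*v(3))*q(3, -3) = (-(-15)*3/2)*(3 + 15*(-3)) = (-15*(-3/2))*(3 - 45) = (45/2)*(-42) = -945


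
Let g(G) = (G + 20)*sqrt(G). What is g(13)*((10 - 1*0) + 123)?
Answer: 4389*sqrt(13) ≈ 15825.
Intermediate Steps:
g(G) = sqrt(G)*(20 + G) (g(G) = (20 + G)*sqrt(G) = sqrt(G)*(20 + G))
g(13)*((10 - 1*0) + 123) = (sqrt(13)*(20 + 13))*((10 - 1*0) + 123) = (sqrt(13)*33)*((10 + 0) + 123) = (33*sqrt(13))*(10 + 123) = (33*sqrt(13))*133 = 4389*sqrt(13)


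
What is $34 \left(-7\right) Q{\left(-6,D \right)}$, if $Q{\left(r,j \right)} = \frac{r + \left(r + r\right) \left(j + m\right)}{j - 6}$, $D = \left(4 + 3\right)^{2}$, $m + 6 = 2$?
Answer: $\frac{129948}{43} \approx 3022.0$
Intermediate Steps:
$m = -4$ ($m = -6 + 2 = -4$)
$D = 49$ ($D = 7^{2} = 49$)
$Q{\left(r,j \right)} = \frac{r + 2 r \left(-4 + j\right)}{-6 + j}$ ($Q{\left(r,j \right)} = \frac{r + \left(r + r\right) \left(j - 4\right)}{j - 6} = \frac{r + 2 r \left(-4 + j\right)}{-6 + j}$)
$34 \left(-7\right) Q{\left(-6,D \right)} = 34 \left(-7\right) \left(- \frac{6 \left(-7 + 2 \cdot 49\right)}{-6 + 49}\right) = - 238 \left(- \frac{6 \left(-7 + 98\right)}{43}\right) = - 238 \left(\left(-6\right) \frac{1}{43} \cdot 91\right) = \left(-238\right) \left(- \frac{546}{43}\right) = \frac{129948}{43}$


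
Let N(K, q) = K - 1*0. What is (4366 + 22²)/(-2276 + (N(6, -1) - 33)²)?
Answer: -4850/1547 ≈ -3.1351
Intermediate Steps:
N(K, q) = K (N(K, q) = K + 0 = K)
(4366 + 22²)/(-2276 + (N(6, -1) - 33)²) = (4366 + 22²)/(-2276 + (6 - 33)²) = (4366 + 484)/(-2276 + (-27)²) = 4850/(-2276 + 729) = 4850/(-1547) = 4850*(-1/1547) = -4850/1547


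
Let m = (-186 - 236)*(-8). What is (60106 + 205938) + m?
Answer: 269420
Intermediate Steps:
m = 3376 (m = -422*(-8) = 3376)
(60106 + 205938) + m = (60106 + 205938) + 3376 = 266044 + 3376 = 269420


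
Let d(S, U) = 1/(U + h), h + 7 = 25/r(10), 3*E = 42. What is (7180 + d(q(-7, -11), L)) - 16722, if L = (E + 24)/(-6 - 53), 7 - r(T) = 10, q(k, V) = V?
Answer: -26984953/2828 ≈ -9542.1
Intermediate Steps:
E = 14 (E = (⅓)*42 = 14)
r(T) = -3 (r(T) = 7 - 1*10 = 7 - 10 = -3)
h = -46/3 (h = -7 + 25/(-3) = -7 + 25*(-⅓) = -7 - 25/3 = -46/3 ≈ -15.333)
L = -38/59 (L = (14 + 24)/(-6 - 53) = 38/(-59) = 38*(-1/59) = -38/59 ≈ -0.64407)
d(S, U) = 1/(-46/3 + U) (d(S, U) = 1/(U - 46/3) = 1/(-46/3 + U))
(7180 + d(q(-7, -11), L)) - 16722 = (7180 + 3/(-46 + 3*(-38/59))) - 16722 = (7180 + 3/(-46 - 114/59)) - 16722 = (7180 + 3/(-2828/59)) - 16722 = (7180 + 3*(-59/2828)) - 16722 = (7180 - 177/2828) - 16722 = 20304863/2828 - 16722 = -26984953/2828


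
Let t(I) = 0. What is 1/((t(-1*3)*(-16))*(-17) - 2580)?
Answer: -1/2580 ≈ -0.00038760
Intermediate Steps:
1/((t(-1*3)*(-16))*(-17) - 2580) = 1/((0*(-16))*(-17) - 2580) = 1/(0*(-17) - 2580) = 1/(0 - 2580) = 1/(-2580) = -1/2580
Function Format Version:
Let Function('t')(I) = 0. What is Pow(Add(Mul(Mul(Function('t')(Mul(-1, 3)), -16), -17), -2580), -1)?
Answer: Rational(-1, 2580) ≈ -0.00038760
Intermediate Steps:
Pow(Add(Mul(Mul(Function('t')(Mul(-1, 3)), -16), -17), -2580), -1) = Pow(Add(Mul(Mul(0, -16), -17), -2580), -1) = Pow(Add(Mul(0, -17), -2580), -1) = Pow(Add(0, -2580), -1) = Pow(-2580, -1) = Rational(-1, 2580)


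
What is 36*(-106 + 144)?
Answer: 1368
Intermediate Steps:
36*(-106 + 144) = 36*38 = 1368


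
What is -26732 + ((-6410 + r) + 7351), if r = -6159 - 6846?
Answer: -38796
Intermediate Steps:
r = -13005
-26732 + ((-6410 + r) + 7351) = -26732 + ((-6410 - 13005) + 7351) = -26732 + (-19415 + 7351) = -26732 - 12064 = -38796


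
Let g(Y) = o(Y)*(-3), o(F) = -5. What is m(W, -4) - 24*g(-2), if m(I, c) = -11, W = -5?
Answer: -371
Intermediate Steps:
g(Y) = 15 (g(Y) = -5*(-3) = 15)
m(W, -4) - 24*g(-2) = -11 - 24*15 = -11 - 360 = -371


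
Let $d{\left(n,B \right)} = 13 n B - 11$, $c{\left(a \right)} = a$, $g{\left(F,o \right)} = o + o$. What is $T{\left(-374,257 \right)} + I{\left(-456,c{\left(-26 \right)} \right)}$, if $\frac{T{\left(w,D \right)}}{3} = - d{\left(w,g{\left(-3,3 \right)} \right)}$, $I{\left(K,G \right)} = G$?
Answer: $87523$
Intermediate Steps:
$g{\left(F,o \right)} = 2 o$
$d{\left(n,B \right)} = -11 + 13 B n$ ($d{\left(n,B \right)} = 13 B n - 11 = -11 + 13 B n$)
$T{\left(w,D \right)} = 33 - 234 w$ ($T{\left(w,D \right)} = 3 \left(- (-11 + 13 \cdot 2 \cdot 3 w)\right) = 3 \left(- (-11 + 13 \cdot 6 w)\right) = 3 \left(- (-11 + 78 w)\right) = 3 \left(11 - 78 w\right) = 33 - 234 w$)
$T{\left(-374,257 \right)} + I{\left(-456,c{\left(-26 \right)} \right)} = \left(33 - -87516\right) - 26 = \left(33 + 87516\right) - 26 = 87549 - 26 = 87523$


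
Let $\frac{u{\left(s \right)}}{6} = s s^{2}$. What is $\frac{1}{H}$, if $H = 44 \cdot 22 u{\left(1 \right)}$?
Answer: $\frac{1}{5808} \approx 0.00017218$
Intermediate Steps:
$u{\left(s \right)} = 6 s^{3}$ ($u{\left(s \right)} = 6 s s^{2} = 6 s^{3}$)
$H = 5808$ ($H = 44 \cdot 22 \cdot 6 \cdot 1^{3} = 968 \cdot 6 \cdot 1 = 968 \cdot 6 = 5808$)
$\frac{1}{H} = \frac{1}{5808}$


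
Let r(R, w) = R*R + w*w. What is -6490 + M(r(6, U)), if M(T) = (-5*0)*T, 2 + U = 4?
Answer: -6490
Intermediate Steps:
U = 2 (U = -2 + 4 = 2)
r(R, w) = R² + w²
M(T) = 0 (M(T) = 0*T = 0)
-6490 + M(r(6, U)) = -6490 + 0 = -6490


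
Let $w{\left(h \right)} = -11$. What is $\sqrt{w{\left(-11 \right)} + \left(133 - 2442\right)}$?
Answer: $4 i \sqrt{145} \approx 48.166 i$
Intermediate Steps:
$\sqrt{w{\left(-11 \right)} + \left(133 - 2442\right)} = \sqrt{-11 + \left(133 - 2442\right)} = \sqrt{-11 - 2309} = \sqrt{-2320} = 4 i \sqrt{145}$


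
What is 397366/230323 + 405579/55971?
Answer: 38551714801/4297136211 ≈ 8.9715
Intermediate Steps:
397366/230323 + 405579/55971 = 397366*(1/230323) + 405579*(1/55971) = 397366/230323 + 135193/18657 = 38551714801/4297136211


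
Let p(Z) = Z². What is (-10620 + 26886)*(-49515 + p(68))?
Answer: -730197006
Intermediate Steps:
(-10620 + 26886)*(-49515 + p(68)) = (-10620 + 26886)*(-49515 + 68²) = 16266*(-49515 + 4624) = 16266*(-44891) = -730197006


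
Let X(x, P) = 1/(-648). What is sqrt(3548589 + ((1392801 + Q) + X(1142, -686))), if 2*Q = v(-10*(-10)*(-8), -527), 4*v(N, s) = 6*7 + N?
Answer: sqrt(6403918642)/36 ≈ 2222.9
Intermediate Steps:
v(N, s) = 21/2 + N/4 (v(N, s) = (6*7 + N)/4 = (42 + N)/4 = 21/2 + N/4)
Q = -379/4 (Q = (21/2 + (-10*(-10)*(-8))/4)/2 = (21/2 + (100*(-8))/4)/2 = (21/2 + (1/4)*(-800))/2 = (21/2 - 200)/2 = (1/2)*(-379/2) = -379/4 ≈ -94.750)
X(x, P) = -1/648
sqrt(3548589 + ((1392801 + Q) + X(1142, -686))) = sqrt(3548589 + ((1392801 - 379/4) - 1/648)) = sqrt(3548589 + (5570825/4 - 1/648)) = sqrt(3548589 + 902473649/648) = sqrt(3201959321/648) = sqrt(6403918642)/36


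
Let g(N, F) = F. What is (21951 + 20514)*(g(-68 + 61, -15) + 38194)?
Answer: 1621271235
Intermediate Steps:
(21951 + 20514)*(g(-68 + 61, -15) + 38194) = (21951 + 20514)*(-15 + 38194) = 42465*38179 = 1621271235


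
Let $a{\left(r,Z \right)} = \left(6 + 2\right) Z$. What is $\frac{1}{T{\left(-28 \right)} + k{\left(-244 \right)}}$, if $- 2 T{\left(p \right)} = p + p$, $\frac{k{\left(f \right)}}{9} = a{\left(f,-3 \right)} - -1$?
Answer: $- \frac{1}{179} \approx -0.0055866$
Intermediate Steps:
$a{\left(r,Z \right)} = 8 Z$
$k{\left(f \right)} = -207$ ($k{\left(f \right)} = 9 \left(8 \left(-3\right) - -1\right) = 9 \left(-24 + 1\right) = 9 \left(-23\right) = -207$)
$T{\left(p \right)} = - p$ ($T{\left(p \right)} = - \frac{p + p}{2} = - \frac{2 p}{2} = - p$)
$\frac{1}{T{\left(-28 \right)} + k{\left(-244 \right)}} = \frac{1}{\left(-1\right) \left(-28\right) - 207} = \frac{1}{28 - 207} = \frac{1}{-179} = - \frac{1}{179}$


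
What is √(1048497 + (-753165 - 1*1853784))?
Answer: 2*I*√389613 ≈ 1248.4*I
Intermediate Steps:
√(1048497 + (-753165 - 1*1853784)) = √(1048497 + (-753165 - 1853784)) = √(1048497 - 2606949) = √(-1558452) = 2*I*√389613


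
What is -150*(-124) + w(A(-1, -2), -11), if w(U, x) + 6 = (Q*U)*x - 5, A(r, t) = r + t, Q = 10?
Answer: 18919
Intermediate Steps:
w(U, x) = -11 + 10*U*x (w(U, x) = -6 + ((10*U)*x - 5) = -6 + (10*U*x - 5) = -6 + (-5 + 10*U*x) = -11 + 10*U*x)
-150*(-124) + w(A(-1, -2), -11) = -150*(-124) + (-11 + 10*(-1 - 2)*(-11)) = 18600 + (-11 + 10*(-3)*(-11)) = 18600 + (-11 + 330) = 18600 + 319 = 18919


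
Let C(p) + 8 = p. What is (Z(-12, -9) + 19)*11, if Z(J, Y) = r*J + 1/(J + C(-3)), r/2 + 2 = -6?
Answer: 53372/23 ≈ 2320.5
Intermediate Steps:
r = -16 (r = -4 + 2*(-6) = -4 - 12 = -16)
C(p) = -8 + p
Z(J, Y) = 1/(-11 + J) - 16*J (Z(J, Y) = -16*J + 1/(J + (-8 - 3)) = -16*J + 1/(J - 11) = -16*J + 1/(-11 + J) = 1/(-11 + J) - 16*J)
(Z(-12, -9) + 19)*11 = ((1 - 16*(-12)² + 176*(-12))/(-11 - 12) + 19)*11 = ((1 - 16*144 - 2112)/(-23) + 19)*11 = (-(1 - 2304 - 2112)/23 + 19)*11 = (-1/23*(-4415) + 19)*11 = (4415/23 + 19)*11 = (4852/23)*11 = 53372/23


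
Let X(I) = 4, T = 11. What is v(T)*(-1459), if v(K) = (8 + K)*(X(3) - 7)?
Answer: 83163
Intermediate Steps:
v(K) = -24 - 3*K (v(K) = (8 + K)*(4 - 7) = (8 + K)*(-3) = -24 - 3*K)
v(T)*(-1459) = (-24 - 3*11)*(-1459) = (-24 - 33)*(-1459) = -57*(-1459) = 83163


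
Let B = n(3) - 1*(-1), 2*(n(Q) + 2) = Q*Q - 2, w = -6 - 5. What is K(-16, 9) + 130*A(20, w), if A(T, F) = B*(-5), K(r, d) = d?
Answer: -1616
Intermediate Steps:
w = -11
n(Q) = -3 + Q**2/2 (n(Q) = -2 + (Q*Q - 2)/2 = -2 + (Q**2 - 2)/2 = -2 + (-2 + Q**2)/2 = -2 + (-1 + Q**2/2) = -3 + Q**2/2)
B = 5/2 (B = (-3 + (1/2)*3**2) - 1*(-1) = (-3 + (1/2)*9) + 1 = (-3 + 9/2) + 1 = 3/2 + 1 = 5/2 ≈ 2.5000)
A(T, F) = -25/2 (A(T, F) = (5/2)*(-5) = -25/2)
K(-16, 9) + 130*A(20, w) = 9 + 130*(-25/2) = 9 - 1625 = -1616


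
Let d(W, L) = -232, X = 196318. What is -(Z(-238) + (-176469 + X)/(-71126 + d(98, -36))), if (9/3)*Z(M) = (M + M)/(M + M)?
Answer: -3937/71358 ≈ -0.055173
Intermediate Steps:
Z(M) = 1/3 (Z(M) = ((M + M)/(M + M))/3 = ((2*M)/((2*M)))/3 = ((2*M)*(1/(2*M)))/3 = (1/3)*1 = 1/3)
-(Z(-238) + (-176469 + X)/(-71126 + d(98, -36))) = -(1/3 + (-176469 + 196318)/(-71126 - 232)) = -(1/3 + 19849/(-71358)) = -(1/3 + 19849*(-1/71358)) = -(1/3 - 19849/71358) = -1*3937/71358 = -3937/71358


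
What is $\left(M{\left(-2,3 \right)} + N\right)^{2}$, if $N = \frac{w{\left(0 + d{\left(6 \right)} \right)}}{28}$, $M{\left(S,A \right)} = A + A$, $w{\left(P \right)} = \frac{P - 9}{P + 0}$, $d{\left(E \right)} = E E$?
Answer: $\frac{455625}{12544} \approx 36.322$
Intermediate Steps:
$d{\left(E \right)} = E^{2}$
$w{\left(P \right)} = \frac{-9 + P}{P}$
$M{\left(S,A \right)} = 2 A$
$N = \frac{3}{112}$ ($N = \frac{\frac{1}{0 + 6^{2}} \left(-9 + \left(0 + 6^{2}\right)\right)}{28} = \frac{-9 + \left(0 + 36\right)}{0 + 36} \cdot \frac{1}{28} = \frac{-9 + 36}{36} \cdot \frac{1}{28} = \frac{1}{36} \cdot 27 \cdot \frac{1}{28} = \frac{3}{4} \cdot \frac{1}{28} = \frac{3}{112} \approx 0.026786$)
$\left(M{\left(-2,3 \right)} + N\right)^{2} = \left(2 \cdot 3 + \frac{3}{112}\right)^{2} = \left(6 + \frac{3}{112}\right)^{2} = \left(\frac{675}{112}\right)^{2} = \frac{455625}{12544}$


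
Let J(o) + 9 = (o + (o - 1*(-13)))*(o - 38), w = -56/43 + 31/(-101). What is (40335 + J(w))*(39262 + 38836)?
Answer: 58831781684412078/18861649 ≈ 3.1191e+9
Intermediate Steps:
w = -6989/4343 (w = -56*1/43 + 31*(-1/101) = -56/43 - 31/101 = -6989/4343 ≈ -1.6093)
J(o) = -9 + (-38 + o)*(13 + 2*o) (J(o) = -9 + (o + (o - 1*(-13)))*(o - 38) = -9 + (o + (o + 13))*(-38 + o) = -9 + (o + (13 + o))*(-38 + o) = -9 + (13 + 2*o)*(-38 + o) = -9 + (-38 + o)*(13 + 2*o))
(40335 + J(w))*(39262 + 38836) = (40335 + (-503 - 63*(-6989/4343) + 2*(-6989/4343)²))*(39262 + 38836) = (40335 + (-503 + 440307/4343 + 2*(48846121/18861649)))*78098 = (40335 + (-503 + 440307/4343 + 97692242/18861649))*78098 = (40335 - 7477463904/18861649)*78098 = (753307148511/18861649)*78098 = 58831781684412078/18861649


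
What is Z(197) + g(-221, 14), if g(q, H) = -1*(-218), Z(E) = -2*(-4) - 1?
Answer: 225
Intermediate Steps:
Z(E) = 7 (Z(E) = 8 - 1 = 7)
g(q, H) = 218
Z(197) + g(-221, 14) = 7 + 218 = 225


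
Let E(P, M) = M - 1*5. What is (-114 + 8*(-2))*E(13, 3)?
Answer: 260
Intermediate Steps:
E(P, M) = -5 + M (E(P, M) = M - 5 = -5 + M)
(-114 + 8*(-2))*E(13, 3) = (-114 + 8*(-2))*(-5 + 3) = (-114 - 16)*(-2) = -130*(-2) = 260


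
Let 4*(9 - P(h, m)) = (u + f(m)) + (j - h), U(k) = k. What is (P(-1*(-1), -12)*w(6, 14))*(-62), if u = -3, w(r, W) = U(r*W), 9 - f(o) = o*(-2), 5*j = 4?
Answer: -352842/5 ≈ -70568.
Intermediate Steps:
j = 4/5 (j = (1/5)*4 = 4/5 ≈ 0.80000)
f(o) = 9 + 2*o (f(o) = 9 - o*(-2) = 9 - (-2)*o = 9 + 2*o)
w(r, W) = W*r (w(r, W) = r*W = W*r)
P(h, m) = 73/10 - m/2 + h/4 (P(h, m) = 9 - ((-3 + (9 + 2*m)) + (4/5 - h))/4 = 9 - ((6 + 2*m) + (4/5 - h))/4 = 9 - (34/5 - h + 2*m)/4 = 9 + (-17/10 - m/2 + h/4) = 73/10 - m/2 + h/4)
(P(-1*(-1), -12)*w(6, 14))*(-62) = ((73/10 - 1/2*(-12) + (-1*(-1))/4)*(14*6))*(-62) = ((73/10 + 6 + (1/4)*1)*84)*(-62) = ((73/10 + 6 + 1/4)*84)*(-62) = ((271/20)*84)*(-62) = (5691/5)*(-62) = -352842/5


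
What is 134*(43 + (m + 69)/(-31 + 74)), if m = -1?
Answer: 256878/43 ≈ 5973.9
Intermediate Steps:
134*(43 + (m + 69)/(-31 + 74)) = 134*(43 + (-1 + 69)/(-31 + 74)) = 134*(43 + 68/43) = 134*(1917/43) = 256878/43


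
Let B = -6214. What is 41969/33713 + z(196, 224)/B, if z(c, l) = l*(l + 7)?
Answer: -741825053/104746291 ≈ -7.0821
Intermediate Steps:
z(c, l) = l*(7 + l)
41969/33713 + z(196, 224)/B = 41969/33713 + (224*(7 + 224))/(-6214) = 41969*(1/33713) + (224*231)*(-1/6214) = 41969/33713 + 51744*(-1/6214) = 41969/33713 - 25872/3107 = -741825053/104746291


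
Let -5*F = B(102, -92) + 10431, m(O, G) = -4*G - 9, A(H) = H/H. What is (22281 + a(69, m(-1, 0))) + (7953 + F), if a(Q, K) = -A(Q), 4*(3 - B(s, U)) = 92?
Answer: 140754/5 ≈ 28151.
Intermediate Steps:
A(H) = 1
B(s, U) = -20 (B(s, U) = 3 - ¼*92 = 3 - 23 = -20)
m(O, G) = -9 - 4*G
a(Q, K) = -1 (a(Q, K) = -1*1 = -1)
F = -10411/5 (F = -(-20 + 10431)/5 = -⅕*10411 = -10411/5 ≈ -2082.2)
(22281 + a(69, m(-1, 0))) + (7953 + F) = (22281 - 1) + (7953 - 10411/5) = 22280 + 29354/5 = 140754/5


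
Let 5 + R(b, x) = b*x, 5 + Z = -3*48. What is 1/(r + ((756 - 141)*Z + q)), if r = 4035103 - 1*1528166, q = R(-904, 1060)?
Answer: 1/1457057 ≈ 6.8631e-7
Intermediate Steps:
Z = -149 (Z = -5 - 3*48 = -5 - 144 = -149)
R(b, x) = -5 + b*x
q = -958245 (q = -5 - 904*1060 = -5 - 958240 = -958245)
r = 2506937 (r = 4035103 - 1528166 = 2506937)
1/(r + ((756 - 141)*Z + q)) = 1/(2506937 + ((756 - 141)*(-149) - 958245)) = 1/(2506937 + (615*(-149) - 958245)) = 1/(2506937 + (-91635 - 958245)) = 1/(2506937 - 1049880) = 1/1457057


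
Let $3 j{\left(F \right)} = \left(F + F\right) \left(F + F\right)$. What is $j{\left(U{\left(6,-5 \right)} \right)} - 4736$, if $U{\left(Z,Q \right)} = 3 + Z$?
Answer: $-4628$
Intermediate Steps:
$j{\left(F \right)} = \frac{4 F^{2}}{3}$ ($j{\left(F \right)} = \frac{\left(F + F\right) \left(F + F\right)}{3} = \frac{2 F 2 F}{3} = \frac{4 F^{2}}{3}$)
$j{\left(U{\left(6,-5 \right)} \right)} - 4736 = \frac{4 \left(3 + 6\right)^{2}}{3} - 4736 = \frac{4 \cdot 9^{2}}{3} - 4736 = \frac{4}{3} \cdot 81 - 4736 = 108 - 4736 = -4628$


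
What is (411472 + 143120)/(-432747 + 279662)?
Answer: -554592/153085 ≈ -3.6228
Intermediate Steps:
(411472 + 143120)/(-432747 + 279662) = 554592/(-153085) = 554592*(-1/153085) = -554592/153085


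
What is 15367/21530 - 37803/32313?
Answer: -105781573/231899630 ≈ -0.45615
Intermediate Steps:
15367/21530 - 37803/32313 = 15367*(1/21530) - 37803*1/32313 = 15367/21530 - 12601/10771 = -105781573/231899630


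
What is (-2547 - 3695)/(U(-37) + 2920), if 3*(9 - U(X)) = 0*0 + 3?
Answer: -3121/1464 ≈ -2.1318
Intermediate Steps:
U(X) = 8 (U(X) = 9 - (0*0 + 3)/3 = 9 - (0 + 3)/3 = 9 - 1/3*3 = 9 - 1 = 8)
(-2547 - 3695)/(U(-37) + 2920) = (-2547 - 3695)/(8 + 2920) = -6242/2928 = -6242*1/2928 = -3121/1464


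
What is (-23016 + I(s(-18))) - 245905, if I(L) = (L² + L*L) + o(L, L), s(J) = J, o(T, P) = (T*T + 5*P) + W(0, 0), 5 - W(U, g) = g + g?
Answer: -268034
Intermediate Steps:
W(U, g) = 5 - 2*g (W(U, g) = 5 - (g + g) = 5 - 2*g)
o(T, P) = 5 + T² + 5*P (o(T, P) = (T*T + 5*P) + (5 - 2*0) = (T² + 5*P) + (5 + 0) = (T² + 5*P) + 5 = 5 + T² + 5*P)
I(L) = 5 + 3*L² + 5*L (I(L) = (L² + L*L) + (5 + L² + 5*L) = (L² + L²) + (5 + L² + 5*L) = 2*L² + (5 + L² + 5*L) = 5 + 3*L² + 5*L)
(-23016 + I(s(-18))) - 245905 = (-23016 + (5 + 3*(-18)² + 5*(-18))) - 245905 = (-23016 + (5 + 3*324 - 90)) - 245905 = (-23016 + (5 + 972 - 90)) - 245905 = (-23016 + 887) - 245905 = -22129 - 245905 = -268034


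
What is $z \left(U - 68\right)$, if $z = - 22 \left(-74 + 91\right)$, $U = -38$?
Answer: $39644$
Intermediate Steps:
$z = -374$ ($z = \left(-22\right) 17 = -374$)
$z \left(U - 68\right) = - 374 \left(-38 - 68\right) = \left(-374\right) \left(-106\right) = 39644$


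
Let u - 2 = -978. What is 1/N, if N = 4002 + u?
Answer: 1/3026 ≈ 0.00033047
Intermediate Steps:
u = -976 (u = 2 - 978 = -976)
N = 3026 (N = 4002 - 976 = 3026)
1/N = 1/3026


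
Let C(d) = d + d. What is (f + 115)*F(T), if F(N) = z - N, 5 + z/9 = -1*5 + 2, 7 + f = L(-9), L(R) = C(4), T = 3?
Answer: -8700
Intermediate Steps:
C(d) = 2*d
L(R) = 8 (L(R) = 2*4 = 8)
f = 1 (f = -7 + 8 = 1)
z = -72 (z = -45 + 9*(-1*5 + 2) = -45 + 9*(-5 + 2) = -45 + 9*(-3) = -45 - 27 = -72)
F(N) = -72 - N
(f + 115)*F(T) = (1 + 115)*(-72 - 1*3) = 116*(-72 - 3) = 116*(-75) = -8700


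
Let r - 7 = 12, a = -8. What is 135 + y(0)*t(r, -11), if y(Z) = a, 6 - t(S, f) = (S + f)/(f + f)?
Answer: 925/11 ≈ 84.091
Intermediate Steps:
r = 19 (r = 7 + 12 = 19)
t(S, f) = 6 - (S + f)/(2*f) (t(S, f) = 6 - (S + f)/(f + f) = 6 - (S + f)/(2*f))
y(Z) = -8
135 + y(0)*t(r, -11) = 135 - 4*(-1*19 + 11*(-11))/(-11) = 135 - 4*(-1)*(-19 - 121)/11 = 135 - 4*(-1)*(-140)/11 = 135 - 8*70/11 = 135 - 560/11 = 925/11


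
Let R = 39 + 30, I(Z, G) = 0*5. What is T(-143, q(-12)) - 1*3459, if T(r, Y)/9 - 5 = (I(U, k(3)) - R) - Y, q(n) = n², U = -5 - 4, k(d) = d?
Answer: -5331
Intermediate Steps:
U = -9
I(Z, G) = 0
R = 69
T(r, Y) = -576 - 9*Y (T(r, Y) = 45 + 9*((0 - 1*69) - Y) = 45 + 9*((0 - 69) - Y) = 45 + 9*(-69 - Y) = 45 + (-621 - 9*Y) = -576 - 9*Y)
T(-143, q(-12)) - 1*3459 = (-576 - 9*(-12)²) - 1*3459 = (-576 - 9*144) - 3459 = (-576 - 1296) - 3459 = -1872 - 3459 = -5331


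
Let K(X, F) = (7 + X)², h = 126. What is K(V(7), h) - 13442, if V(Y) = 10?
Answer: -13153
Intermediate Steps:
K(V(7), h) - 13442 = (7 + 10)² - 13442 = 17² - 13442 = 289 - 13442 = -13153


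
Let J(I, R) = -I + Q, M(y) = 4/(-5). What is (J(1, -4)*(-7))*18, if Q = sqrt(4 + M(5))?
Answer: 126 - 504*sqrt(5)/5 ≈ -99.396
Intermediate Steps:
M(y) = -4/5 (M(y) = 4*(-1/5) = -4/5)
Q = 4*sqrt(5)/5 (Q = sqrt(4 - 4/5) = sqrt(16/5) = 4*sqrt(5)/5 ≈ 1.7889)
J(I, R) = -I + 4*sqrt(5)/5
(J(1, -4)*(-7))*18 = ((-1*1 + 4*sqrt(5)/5)*(-7))*18 = ((-1 + 4*sqrt(5)/5)*(-7))*18 = (7 - 28*sqrt(5)/5)*18 = 126 - 504*sqrt(5)/5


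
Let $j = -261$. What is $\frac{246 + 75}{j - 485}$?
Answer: $- \frac{321}{746} \approx -0.43029$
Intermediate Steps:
$\frac{246 + 75}{j - 485} = \frac{246 + 75}{-261 - 485} = \frac{321}{-746} = 321 \left(- \frac{1}{746}\right) = - \frac{321}{746}$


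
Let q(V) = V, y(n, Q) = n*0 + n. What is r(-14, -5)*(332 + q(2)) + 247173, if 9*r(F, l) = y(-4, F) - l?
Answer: 2224891/9 ≈ 2.4721e+5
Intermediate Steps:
y(n, Q) = n (y(n, Q) = 0 + n = n)
r(F, l) = -4/9 - l/9 (r(F, l) = (-4 - l)/9 = -4/9 - l/9)
r(-14, -5)*(332 + q(2)) + 247173 = (-4/9 - 1/9*(-5))*(332 + 2) + 247173 = (-4/9 + 5/9)*334 + 247173 = (1/9)*334 + 247173 = 334/9 + 247173 = 2224891/9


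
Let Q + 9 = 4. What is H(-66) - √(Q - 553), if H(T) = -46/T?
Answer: 23/33 - 3*I*√62 ≈ 0.69697 - 23.622*I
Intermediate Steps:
Q = -5 (Q = -9 + 4 = -5)
H(-66) - √(Q - 553) = -46/(-66) - √(-5 - 553) = -46*(-1/66) - √(-558) = 23/33 - 3*I*√62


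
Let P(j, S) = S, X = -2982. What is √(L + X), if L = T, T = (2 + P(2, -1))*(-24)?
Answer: 3*I*√334 ≈ 54.827*I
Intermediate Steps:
T = -24 (T = (2 - 1)*(-24) = 1*(-24) = -24)
L = -24
√(L + X) = √(-24 - 2982) = √(-3006) = 3*I*√334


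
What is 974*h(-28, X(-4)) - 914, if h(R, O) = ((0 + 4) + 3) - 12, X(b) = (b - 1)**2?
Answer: -5784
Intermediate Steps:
X(b) = (-1 + b)**2
h(R, O) = -5 (h(R, O) = (4 + 3) - 12 = 7 - 12 = -5)
974*h(-28, X(-4)) - 914 = 974*(-5) - 914 = -4870 - 914 = -5784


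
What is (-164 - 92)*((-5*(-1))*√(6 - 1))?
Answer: -1280*√5 ≈ -2862.2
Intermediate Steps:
(-164 - 92)*((-5*(-1))*√(6 - 1)) = -1280*√5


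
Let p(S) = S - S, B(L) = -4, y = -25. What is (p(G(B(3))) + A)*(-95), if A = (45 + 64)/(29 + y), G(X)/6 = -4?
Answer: -10355/4 ≈ -2588.8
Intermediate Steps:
G(X) = -24 (G(X) = 6*(-4) = -24)
p(S) = 0
A = 109/4 (A = (45 + 64)/(29 - 25) = 109/4 ≈ 27.250)
(p(G(B(3))) + A)*(-95) = (0 + 109/4)*(-95) = (109/4)*(-95) = -10355/4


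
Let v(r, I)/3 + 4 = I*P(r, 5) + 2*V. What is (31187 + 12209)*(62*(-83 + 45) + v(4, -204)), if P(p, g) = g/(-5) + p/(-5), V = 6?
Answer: -266972192/5 ≈ -5.3394e+7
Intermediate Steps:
P(p, g) = -g/5 - p/5 (P(p, g) = g*(-⅕) + p*(-⅕) = -g/5 - p/5)
v(r, I) = 24 + 3*I*(-1 - r/5) (v(r, I) = -12 + 3*(I*(-⅕*5 - r/5) + 2*6) = -12 + 3*(I*(-1 - r/5) + 12) = -12 + 3*(12 + I*(-1 - r/5)) = -12 + (36 + 3*I*(-1 - r/5)) = 24 + 3*I*(-1 - r/5))
(31187 + 12209)*(62*(-83 + 45) + v(4, -204)) = (31187 + 12209)*(62*(-83 + 45) + (24 - ⅗*(-204)*(5 + 4))) = 43396*(62*(-38) + (24 - ⅗*(-204)*9)) = 43396*(-2356 + (24 + 5508/5)) = 43396*(-2356 + 5628/5) = 43396*(-6152/5) = -266972192/5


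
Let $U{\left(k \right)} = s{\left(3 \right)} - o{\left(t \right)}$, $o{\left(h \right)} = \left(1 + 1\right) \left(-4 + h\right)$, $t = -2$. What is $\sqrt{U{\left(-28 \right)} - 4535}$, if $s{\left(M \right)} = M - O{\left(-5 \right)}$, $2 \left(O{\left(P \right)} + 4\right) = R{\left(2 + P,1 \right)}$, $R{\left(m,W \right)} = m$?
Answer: $\frac{i \sqrt{18058}}{2} \approx 67.19 i$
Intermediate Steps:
$O{\left(P \right)} = -3 + \frac{P}{2}$ ($O{\left(P \right)} = -4 + \frac{2 + P}{2} = -4 + \left(1 + \frac{P}{2}\right) = -3 + \frac{P}{2}$)
$s{\left(M \right)} = \frac{11}{2} + M$ ($s{\left(M \right)} = M - \left(-3 + \frac{1}{2} \left(-5\right)\right) = M - \left(-3 - \frac{5}{2}\right) = M - - \frac{11}{2} = M + \frac{11}{2} = \frac{11}{2} + M$)
$o{\left(h \right)} = -8 + 2 h$ ($o{\left(h \right)} = 2 \left(-4 + h\right) = -8 + 2 h$)
$U{\left(k \right)} = \frac{41}{2}$ ($U{\left(k \right)} = \left(\frac{11}{2} + 3\right) - \left(-8 + 2 \left(-2\right)\right) = \frac{17}{2} - \left(-8 - 4\right) = \frac{17}{2} - -12 = \frac{17}{2} + 12 = \frac{41}{2}$)
$\sqrt{U{\left(-28 \right)} - 4535} = \sqrt{\frac{41}{2} - 4535} = \sqrt{- \frac{9029}{2}} = \frac{i \sqrt{18058}}{2}$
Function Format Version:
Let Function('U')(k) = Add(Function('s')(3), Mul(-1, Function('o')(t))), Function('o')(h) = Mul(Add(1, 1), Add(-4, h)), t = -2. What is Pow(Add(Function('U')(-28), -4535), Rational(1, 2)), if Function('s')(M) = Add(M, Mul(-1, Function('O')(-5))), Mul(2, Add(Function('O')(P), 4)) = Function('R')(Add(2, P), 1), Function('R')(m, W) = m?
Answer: Mul(Rational(1, 2), I, Pow(18058, Rational(1, 2))) ≈ Mul(67.190, I)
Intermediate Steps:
Function('O')(P) = Add(-3, Mul(Rational(1, 2), P)) (Function('O')(P) = Add(-4, Mul(Rational(1, 2), Add(2, P))) = Add(-4, Add(1, Mul(Rational(1, 2), P))) = Add(-3, Mul(Rational(1, 2), P)))
Function('s')(M) = Add(Rational(11, 2), M) (Function('s')(M) = Add(M, Mul(-1, Add(-3, Mul(Rational(1, 2), -5)))) = Add(M, Mul(-1, Add(-3, Rational(-5, 2)))) = Add(M, Mul(-1, Rational(-11, 2))) = Add(M, Rational(11, 2)) = Add(Rational(11, 2), M))
Function('o')(h) = Add(-8, Mul(2, h)) (Function('o')(h) = Mul(2, Add(-4, h)) = Add(-8, Mul(2, h)))
Function('U')(k) = Rational(41, 2) (Function('U')(k) = Add(Add(Rational(11, 2), 3), Mul(-1, Add(-8, Mul(2, -2)))) = Add(Rational(17, 2), Mul(-1, Add(-8, -4))) = Add(Rational(17, 2), Mul(-1, -12)) = Add(Rational(17, 2), 12) = Rational(41, 2))
Pow(Add(Function('U')(-28), -4535), Rational(1, 2)) = Pow(Add(Rational(41, 2), -4535), Rational(1, 2)) = Pow(Rational(-9029, 2), Rational(1, 2)) = Mul(Rational(1, 2), I, Pow(18058, Rational(1, 2)))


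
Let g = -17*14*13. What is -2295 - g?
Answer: 799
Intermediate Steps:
g = -3094 (g = -238*13 = -3094)
-2295 - g = -2295 - 1*(-3094) = -2295 + 3094 = 799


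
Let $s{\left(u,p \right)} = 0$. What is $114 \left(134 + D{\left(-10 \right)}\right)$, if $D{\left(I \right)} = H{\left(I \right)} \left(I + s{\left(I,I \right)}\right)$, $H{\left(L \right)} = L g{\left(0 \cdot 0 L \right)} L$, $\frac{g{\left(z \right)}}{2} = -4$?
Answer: $927276$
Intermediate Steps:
$g{\left(z \right)} = -8$ ($g{\left(z \right)} = 2 \left(-4\right) = -8$)
$H{\left(L \right)} = - 8 L^{2}$ ($H{\left(L \right)} = L \left(-8\right) L = - 8 L L = - 8 L^{2}$)
$D{\left(I \right)} = - 8 I^{3}$ ($D{\left(I \right)} = - 8 I^{2} \left(I + 0\right) = - 8 I^{2} I = - 8 I^{3}$)
$114 \left(134 + D{\left(-10 \right)}\right) = 114 \left(134 - 8 \left(-10\right)^{3}\right) = 114 \left(134 - -8000\right) = 114 \left(134 + 8000\right) = 114 \cdot 8134 = 927276$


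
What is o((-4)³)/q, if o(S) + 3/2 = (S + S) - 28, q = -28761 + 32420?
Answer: -315/7318 ≈ -0.043045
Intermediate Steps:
q = 3659
o(S) = -59/2 + 2*S (o(S) = -3/2 + ((S + S) - 28) = -3/2 + (2*S - 28) = -3/2 + (-28 + 2*S) = -59/2 + 2*S)
o((-4)³)/q = (-59/2 + 2*(-4)³)/3659 = (-59/2 + 2*(-64))*(1/3659) = (-59/2 - 128)*(1/3659) = -315/2*1/3659 = -315/7318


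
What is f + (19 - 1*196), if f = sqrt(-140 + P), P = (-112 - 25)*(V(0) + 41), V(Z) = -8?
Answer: -177 + I*sqrt(4661) ≈ -177.0 + 68.271*I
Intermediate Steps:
P = -4521 (P = (-112 - 25)*(-8 + 41) = -137*33 = -4521)
f = I*sqrt(4661) (f = sqrt(-140 - 4521) = sqrt(-4661) = I*sqrt(4661) ≈ 68.271*I)
f + (19 - 1*196) = I*sqrt(4661) + (19 - 1*196) = I*sqrt(4661) + (19 - 196) = I*sqrt(4661) - 177 = -177 + I*sqrt(4661)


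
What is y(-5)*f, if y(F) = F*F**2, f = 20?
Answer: -2500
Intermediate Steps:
y(F) = F**3
y(-5)*f = (-5)**3*20 = -125*20 = -2500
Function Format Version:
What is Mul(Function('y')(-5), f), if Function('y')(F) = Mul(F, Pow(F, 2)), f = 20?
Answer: -2500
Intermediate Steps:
Function('y')(F) = Pow(F, 3)
Mul(Function('y')(-5), f) = Mul(Pow(-5, 3), 20) = Mul(-125, 20) = -2500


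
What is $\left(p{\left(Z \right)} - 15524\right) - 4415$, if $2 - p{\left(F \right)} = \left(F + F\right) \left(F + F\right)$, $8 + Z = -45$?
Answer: $-31173$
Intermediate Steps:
$Z = -53$ ($Z = -8 - 45 = -53$)
$p{\left(F \right)} = 2 - 4 F^{2}$ ($p{\left(F \right)} = 2 - \left(F + F\right) \left(F + F\right) = 2 - 2 F 2 F = 2 - 4 F^{2}$)
$\left(p{\left(Z \right)} - 15524\right) - 4415 = \left(\left(2 - 4 \left(-53\right)^{2}\right) - 15524\right) - 4415 = \left(\left(2 - 11236\right) - 15524\right) - 4415 = \left(-11234 - 15524\right) - 4415 = -26758 - 4415 = -31173$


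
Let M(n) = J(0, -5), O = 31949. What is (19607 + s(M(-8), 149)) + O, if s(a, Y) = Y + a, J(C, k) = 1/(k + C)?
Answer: 258524/5 ≈ 51705.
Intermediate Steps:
J(C, k) = 1/(C + k)
M(n) = -⅕ (M(n) = 1/(0 - 5) = 1/(-5) = -⅕)
(19607 + s(M(-8), 149)) + O = (19607 + (149 - ⅕)) + 31949 = (19607 + 744/5) + 31949 = 98779/5 + 31949 = 258524/5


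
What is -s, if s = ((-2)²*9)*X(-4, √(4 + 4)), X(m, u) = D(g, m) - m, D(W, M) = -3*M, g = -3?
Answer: -576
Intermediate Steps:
X(m, u) = -4*m (X(m, u) = -3*m - m = -4*m)
s = 576 (s = ((-2)²*9)*(-4*(-4)) = (4*9)*16 = 36*16 = 576)
-s = -1*576 = -576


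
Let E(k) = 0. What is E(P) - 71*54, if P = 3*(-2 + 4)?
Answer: -3834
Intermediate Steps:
P = 6 (P = 3*2 = 6)
E(P) - 71*54 = 0 - 71*54 = 0 - 3834 = -3834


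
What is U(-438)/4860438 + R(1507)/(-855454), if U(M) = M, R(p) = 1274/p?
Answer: -4324608318/47469142887727 ≈ -9.1104e-5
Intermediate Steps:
U(-438)/4860438 + R(1507)/(-855454) = -438/4860438 + (1274/1507)/(-855454) = -438*1/4860438 + (1274*(1/1507))*(-1/855454) = -73/810073 + (1274/1507)*(-1/855454) = -73/810073 - 637/644584589 = -4324608318/47469142887727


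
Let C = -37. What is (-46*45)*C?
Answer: 76590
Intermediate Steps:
(-46*45)*C = -46*45*(-37) = -2070*(-37) = 76590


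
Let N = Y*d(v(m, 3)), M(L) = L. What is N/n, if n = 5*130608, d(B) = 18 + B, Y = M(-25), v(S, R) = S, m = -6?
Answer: -5/10884 ≈ -0.00045939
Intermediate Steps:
Y = -25
n = 653040
N = -300 (N = -25*(18 - 6) = -25*12 = -300)
N/n = -300/653040 = -300*1/653040 = -5/10884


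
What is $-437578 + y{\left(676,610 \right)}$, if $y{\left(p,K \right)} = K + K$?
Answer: $-436358$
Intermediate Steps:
$y{\left(p,K \right)} = 2 K$
$-437578 + y{\left(676,610 \right)} = -437578 + 2 \cdot 610 = -437578 + 1220 = -436358$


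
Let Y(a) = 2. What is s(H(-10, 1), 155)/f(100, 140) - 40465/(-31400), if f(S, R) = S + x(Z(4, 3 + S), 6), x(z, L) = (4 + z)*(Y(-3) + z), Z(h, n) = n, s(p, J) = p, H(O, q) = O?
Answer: 18334271/14236760 ≈ 1.2878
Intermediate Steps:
x(z, L) = (2 + z)*(4 + z) (x(z, L) = (4 + z)*(2 + z) = (2 + z)*(4 + z))
f(S, R) = 26 + (3 + S)**2 + 7*S (f(S, R) = S + (8 + (3 + S)**2 + 6*(3 + S)) = S + (8 + (3 + S)**2 + (18 + 6*S)) = S + (26 + (3 + S)**2 + 6*S) = 26 + (3 + S)**2 + 7*S)
s(H(-10, 1), 155)/f(100, 140) - 40465/(-31400) = -10/(35 + 100**2 + 13*100) - 40465/(-31400) = -10/(35 + 10000 + 1300) - 40465*(-1/31400) = -10/11335 + 8093/6280 = -10*1/11335 + 8093/6280 = -2/2267 + 8093/6280 = 18334271/14236760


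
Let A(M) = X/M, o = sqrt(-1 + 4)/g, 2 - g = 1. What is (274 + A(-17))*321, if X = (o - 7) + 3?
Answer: 1496502/17 - 321*sqrt(3)/17 ≈ 87997.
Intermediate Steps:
g = 1 (g = 2 - 1*1 = 2 - 1 = 1)
o = sqrt(3) (o = sqrt(-1 + 4)/1 = sqrt(3)*1 = sqrt(3) ≈ 1.7320)
X = -4 + sqrt(3) (X = (sqrt(3) - 7) + 3 = (-7 + sqrt(3)) + 3 = -4 + sqrt(3) ≈ -2.2679)
A(M) = (-4 + sqrt(3))/M
(274 + A(-17))*321 = (274 + (-4 + sqrt(3))/(-17))*321 = (274 - (-4 + sqrt(3))/17)*321 = (274 + (4/17 - sqrt(3)/17))*321 = (4662/17 - sqrt(3)/17)*321 = 1496502/17 - 321*sqrt(3)/17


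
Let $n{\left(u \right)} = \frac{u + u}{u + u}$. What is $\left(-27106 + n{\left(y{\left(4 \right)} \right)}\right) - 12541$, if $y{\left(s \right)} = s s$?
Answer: $-39646$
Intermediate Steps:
$y{\left(s \right)} = s^{2}$
$n{\left(u \right)} = 1$ ($n{\left(u \right)} = \frac{2 u}{2 u} = 2 u \frac{1}{2 u} = 1$)
$\left(-27106 + n{\left(y{\left(4 \right)} \right)}\right) - 12541 = \left(-27106 + 1\right) - 12541 = -27105 - 12541 = -39646$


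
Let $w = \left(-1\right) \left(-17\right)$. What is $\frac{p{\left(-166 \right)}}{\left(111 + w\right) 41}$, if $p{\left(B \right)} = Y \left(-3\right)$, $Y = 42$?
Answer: $- \frac{63}{2624} \approx -0.024009$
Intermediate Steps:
$w = 17$
$p{\left(B \right)} = -126$ ($p{\left(B \right)} = 42 \left(-3\right) = -126$)
$\frac{p{\left(-166 \right)}}{\left(111 + w\right) 41} = - \frac{126}{\left(111 + 17\right) 41} = - \frac{126}{128 \cdot 41} = - \frac{126}{5248} = \left(-126\right) \frac{1}{5248} = - \frac{63}{2624}$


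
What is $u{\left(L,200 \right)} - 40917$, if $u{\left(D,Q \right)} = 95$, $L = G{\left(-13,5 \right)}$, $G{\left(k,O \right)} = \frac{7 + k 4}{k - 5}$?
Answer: $-40822$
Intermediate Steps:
$G{\left(k,O \right)} = \frac{7 + 4 k}{-5 + k}$
$L = \frac{5}{2}$ ($L = \frac{7 + 4 \left(-13\right)}{-5 - 13} = \frac{7 - 52}{-18} = \left(- \frac{1}{18}\right) \left(-45\right) = \frac{5}{2} \approx 2.5$)
$u{\left(L,200 \right)} - 40917 = 95 - 40917 = -40822$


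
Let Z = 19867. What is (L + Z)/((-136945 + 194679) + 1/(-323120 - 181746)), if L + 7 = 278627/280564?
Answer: 1406627273179811/4088930427307326 ≈ 0.34401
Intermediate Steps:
L = -1685321/280564 (L = -7 + 278627/280564 = -1685321/280564 ≈ -6.0069)
(L + Z)/((-136945 + 194679) + 1/(-323120 - 181746)) = (-1685321/280564 + 19867)/((-136945 + 194679) + 1/(-323120 - 181746)) = 5572279667/(280564*(57734 + 1/(-504866))) = 5572279667/(280564*(57734 - 1/504866)) = 5572279667/(280564*(29147933643/504866)) = (5572279667/280564)*(504866/29147933643) = 1406627273179811/4088930427307326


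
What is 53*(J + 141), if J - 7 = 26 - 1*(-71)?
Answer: 12985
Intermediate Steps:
J = 104 (J = 7 + (26 - 1*(-71)) = 7 + (26 + 71) = 7 + 97 = 104)
53*(J + 141) = 53*(104 + 141) = 53*245 = 12985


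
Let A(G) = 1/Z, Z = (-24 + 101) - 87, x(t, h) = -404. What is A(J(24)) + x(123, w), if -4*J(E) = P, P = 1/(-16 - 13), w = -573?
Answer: -4041/10 ≈ -404.10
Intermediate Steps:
P = -1/29 (P = 1/(-29) = -1/29 ≈ -0.034483)
J(E) = 1/116 (J(E) = -¼*(-1/29) = 1/116)
Z = -10 (Z = 77 - 87 = -10)
A(G) = -⅒ (A(G) = 1/(-10) = -⅒)
A(J(24)) + x(123, w) = -⅒ - 404 = -4041/10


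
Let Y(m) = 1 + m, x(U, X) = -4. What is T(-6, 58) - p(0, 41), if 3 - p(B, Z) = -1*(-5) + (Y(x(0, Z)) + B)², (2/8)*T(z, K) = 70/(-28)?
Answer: 1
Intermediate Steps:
T(z, K) = -10 (T(z, K) = 4*(70/(-28)) = 4*(70*(-1/28)) = 4*(-5/2) = -10)
p(B, Z) = -2 - (-3 + B)² (p(B, Z) = 3 - (-1*(-5) + ((1 - 4) + B)²) = 3 - (5 + (-3 + B)²) = 3 + (-5 - (-3 + B)²) = -2 - (-3 + B)²)
T(-6, 58) - p(0, 41) = -10 - (-2 - (-3 + 0)²) = -10 - (-2 - 1*(-3)²) = -10 - (-2 - 1*9) = -10 - (-2 - 9) = -10 - 1*(-11) = -10 + 11 = 1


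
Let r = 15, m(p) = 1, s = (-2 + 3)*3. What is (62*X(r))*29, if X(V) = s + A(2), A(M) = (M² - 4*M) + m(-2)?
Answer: 0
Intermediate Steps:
s = 3 (s = 1*3 = 3)
A(M) = 1 + M² - 4*M (A(M) = (M² - 4*M) + 1 = 1 + M² - 4*M)
X(V) = 0 (X(V) = 3 + (1 + 2² - 4*2) = 3 + (1 + 4 - 8) = 3 - 3 = 0)
(62*X(r))*29 = (62*0)*29 = 0*29 = 0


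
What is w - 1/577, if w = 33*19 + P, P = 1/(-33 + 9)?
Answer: 8682095/13848 ≈ 626.96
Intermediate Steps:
P = -1/24 (P = 1/(-24) = -1/24 ≈ -0.041667)
w = 15047/24 (w = 33*19 - 1/24 = 627 - 1/24 = 15047/24 ≈ 626.96)
w - 1/577 = 15047/24 - 1/577 = 8682095/13848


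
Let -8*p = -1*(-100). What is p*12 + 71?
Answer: -79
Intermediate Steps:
p = -25/2 (p = -(-1)*(-100)/8 = -⅛*100 = -25/2 ≈ -12.500)
p*12 + 71 = -25/2*12 + 71 = -150 + 71 = -79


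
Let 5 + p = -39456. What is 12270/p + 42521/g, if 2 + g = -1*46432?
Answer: -2247666361/1832332074 ≈ -1.2267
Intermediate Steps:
p = -39461 (p = -5 - 39456 = -39461)
g = -46434 (g = -2 - 1*46432 = -2 - 46432 = -46434)
12270/p + 42521/g = 12270/(-39461) + 42521/(-46434) = 12270*(-1/39461) + 42521*(-1/46434) = -12270/39461 - 42521/46434 = -2247666361/1832332074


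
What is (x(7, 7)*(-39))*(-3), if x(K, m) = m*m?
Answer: 5733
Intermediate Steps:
x(K, m) = m**2
(x(7, 7)*(-39))*(-3) = (7**2*(-39))*(-3) = (49*(-39))*(-3) = -1911*(-3) = 5733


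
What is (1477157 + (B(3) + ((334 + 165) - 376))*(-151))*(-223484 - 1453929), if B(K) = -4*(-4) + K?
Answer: -2441835265295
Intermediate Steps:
B(K) = 16 + K
(1477157 + (B(3) + ((334 + 165) - 376))*(-151))*(-223484 - 1453929) = (1477157 + ((16 + 3) + ((334 + 165) - 376))*(-151))*(-223484 - 1453929) = (1477157 + (19 + (499 - 376))*(-151))*(-1677413) = (1477157 + (19 + 123)*(-151))*(-1677413) = (1477157 + 142*(-151))*(-1677413) = (1477157 - 21442)*(-1677413) = 1455715*(-1677413) = -2441835265295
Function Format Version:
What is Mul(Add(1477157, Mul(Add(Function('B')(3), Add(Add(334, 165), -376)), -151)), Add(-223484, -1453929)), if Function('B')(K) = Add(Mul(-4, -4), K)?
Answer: -2441835265295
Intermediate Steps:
Function('B')(K) = Add(16, K)
Mul(Add(1477157, Mul(Add(Function('B')(3), Add(Add(334, 165), -376)), -151)), Add(-223484, -1453929)) = Mul(Add(1477157, Mul(Add(Add(16, 3), Add(Add(334, 165), -376)), -151)), Add(-223484, -1453929)) = Mul(Add(1477157, Mul(Add(19, Add(499, -376)), -151)), -1677413) = Mul(Add(1477157, Mul(Add(19, 123), -151)), -1677413) = Mul(Add(1477157, Mul(142, -151)), -1677413) = Mul(Add(1477157, -21442), -1677413) = Mul(1455715, -1677413) = -2441835265295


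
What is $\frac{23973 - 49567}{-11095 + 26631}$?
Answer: $- \frac{12797}{7768} \approx -1.6474$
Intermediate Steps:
$\frac{23973 - 49567}{-11095 + 26631} = - \frac{25594}{15536} = \left(-25594\right) \frac{1}{15536} = - \frac{12797}{7768}$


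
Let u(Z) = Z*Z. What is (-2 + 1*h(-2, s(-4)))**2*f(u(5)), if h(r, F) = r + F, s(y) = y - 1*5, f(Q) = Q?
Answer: 4225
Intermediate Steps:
u(Z) = Z**2
s(y) = -5 + y (s(y) = y - 5 = -5 + y)
h(r, F) = F + r
(-2 + 1*h(-2, s(-4)))**2*f(u(5)) = (-2 + 1*((-5 - 4) - 2))**2*5**2 = (-2 + 1*(-9 - 2))**2*25 = (-2 + 1*(-11))**2*25 = (-2 - 11)**2*25 = (-13)**2*25 = 169*25 = 4225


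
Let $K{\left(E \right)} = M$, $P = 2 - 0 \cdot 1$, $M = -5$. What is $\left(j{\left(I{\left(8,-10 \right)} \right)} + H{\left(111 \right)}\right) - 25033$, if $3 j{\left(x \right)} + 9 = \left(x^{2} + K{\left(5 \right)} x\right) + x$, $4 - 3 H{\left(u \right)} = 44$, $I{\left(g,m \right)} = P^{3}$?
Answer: $- \frac{75116}{3} \approx -25039.0$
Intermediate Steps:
$P = 2$ ($P = 2 - 0 = 2 + 0 = 2$)
$K{\left(E \right)} = -5$
$I{\left(g,m \right)} = 8$ ($I{\left(g,m \right)} = 2^{3} = 8$)
$H{\left(u \right)} = - \frac{40}{3}$ ($H{\left(u \right)} = \frac{4}{3} - \frac{44}{3} = - \frac{40}{3}$)
$j{\left(x \right)} = -3 - \frac{4 x}{3} + \frac{x^{2}}{3}$ ($j{\left(x \right)} = -3 + \frac{\left(x^{2} - 5 x\right) + x}{3} = -3 + \frac{x^{2} - 4 x}{3} = -3 + \left(- \frac{4 x}{3} + \frac{x^{2}}{3}\right) = -3 - \frac{4 x}{3} + \frac{x^{2}}{3}$)
$\left(j{\left(I{\left(8,-10 \right)} \right)} + H{\left(111 \right)}\right) - 25033 = \left(\left(-3 - \frac{32}{3} + \frac{8^{2}}{3}\right) - \frac{40}{3}\right) - 25033 = \left(\left(-3 - \frac{32}{3} + \frac{1}{3} \cdot 64\right) - \frac{40}{3}\right) - 25033 = \left(\left(-3 - \frac{32}{3} + \frac{64}{3}\right) - \frac{40}{3}\right) - 25033 = \left(\frac{23}{3} - \frac{40}{3}\right) - 25033 = - \frac{17}{3} - 25033 = - \frac{75116}{3}$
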